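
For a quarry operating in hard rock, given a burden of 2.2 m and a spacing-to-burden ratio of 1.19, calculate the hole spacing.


2.618 m

Spacing = burden * ratio
= 2.2 * 1.19
= 2.618 m


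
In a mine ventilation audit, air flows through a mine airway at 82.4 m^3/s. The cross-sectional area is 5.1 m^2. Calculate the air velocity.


Velocity = flow rate / cross-sectional area
= 82.4 / 5.1
= 16.1569 m/s

16.1569 m/s


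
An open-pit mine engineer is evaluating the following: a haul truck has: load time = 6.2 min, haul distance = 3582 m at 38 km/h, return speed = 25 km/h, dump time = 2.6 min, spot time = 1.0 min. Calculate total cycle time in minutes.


Convert haul speed to m/min: 38 * 1000/60 = 633.3333333 m/min
Haul time = 3582 / 633.3333333 = 5.655789474 min
Convert return speed to m/min: 25 * 1000/60 = 416.6666667 m/min
Return time = 3582 / 416.6666667 = 8.5968 min
Total cycle time:
= 6.2 + 5.655789474 + 2.6 + 8.5968 + 1.0
= 24.0526 min

24.0526 min


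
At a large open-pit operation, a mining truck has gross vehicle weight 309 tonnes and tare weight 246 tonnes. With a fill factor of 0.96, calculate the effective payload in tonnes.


Maximum payload = gross - tare
= 309 - 246 = 63 tonnes
Effective payload = max payload * fill factor
= 63 * 0.96
= 60.48 tonnes

60.48 tonnes


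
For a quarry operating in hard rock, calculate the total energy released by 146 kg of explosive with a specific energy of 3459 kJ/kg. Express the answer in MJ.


505.014 MJ

Energy = mass * specific_energy / 1000
= 146 * 3459 / 1000
= 505014 / 1000
= 505.014 MJ


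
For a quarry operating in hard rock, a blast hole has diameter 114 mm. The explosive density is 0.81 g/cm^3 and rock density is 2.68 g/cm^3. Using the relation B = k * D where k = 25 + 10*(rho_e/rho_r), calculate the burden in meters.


3.1946 m

First, compute k:
rho_e / rho_r = 0.81 / 2.68 = 0.302238806
k = 25 + 10 * 0.302238806 = 28.02238806
Then, compute burden:
B = k * D / 1000 = 28.02238806 * 114 / 1000
= 3194.552239 / 1000
= 3.1946 m


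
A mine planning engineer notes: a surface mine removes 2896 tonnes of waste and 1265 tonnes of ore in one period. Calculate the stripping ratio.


2.2893

Stripping ratio = waste tonnage / ore tonnage
= 2896 / 1265
= 2.2893


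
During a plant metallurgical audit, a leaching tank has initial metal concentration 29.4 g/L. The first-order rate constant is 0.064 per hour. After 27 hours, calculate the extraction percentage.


Compute the exponent:
-k * t = -0.064 * 27 = -1.728
Remaining concentration:
C = 29.4 * exp(-1.728)
= 29.4 * 0.1776393336
= 5.222596408 g/L
Extracted = 29.4 - 5.222596408 = 24.17740359 g/L
Extraction % = 24.17740359 / 29.4 * 100
= 82.2361%

82.2361%


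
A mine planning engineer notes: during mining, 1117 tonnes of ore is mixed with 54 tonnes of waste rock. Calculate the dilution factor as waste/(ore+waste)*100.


4.6114%

Total material = ore + waste
= 1117 + 54 = 1171 tonnes
Dilution = waste / total * 100
= 54 / 1171 * 100
= 0.04611443211 * 100
= 4.6114%


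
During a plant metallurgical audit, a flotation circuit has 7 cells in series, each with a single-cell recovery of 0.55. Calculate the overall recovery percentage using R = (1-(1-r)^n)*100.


Complement of single-cell recovery:
1 - r = 1 - 0.55 = 0.45
Raise to power n:
(1 - r)^7 = 0.45^7 = 0.003736694531
Overall recovery:
R = (1 - 0.003736694531) * 100
= 99.6263%

99.6263%


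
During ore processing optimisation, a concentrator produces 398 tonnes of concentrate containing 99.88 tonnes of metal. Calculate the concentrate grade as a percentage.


Grade = (metal in concentrate / concentrate mass) * 100
= (99.88 / 398) * 100
= 0.2509547739 * 100
= 25.0955%

25.0955%


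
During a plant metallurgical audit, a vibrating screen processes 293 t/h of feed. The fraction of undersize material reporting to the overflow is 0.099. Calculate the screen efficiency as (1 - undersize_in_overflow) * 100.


90.1%

Screen efficiency = (1 - fraction of undersize in overflow) * 100
= (1 - 0.099) * 100
= 0.901 * 100
= 90.1%


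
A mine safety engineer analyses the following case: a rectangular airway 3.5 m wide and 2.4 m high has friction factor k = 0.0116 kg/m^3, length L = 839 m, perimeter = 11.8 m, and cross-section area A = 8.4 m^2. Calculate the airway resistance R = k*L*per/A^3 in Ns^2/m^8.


0.1938 Ns^2/m^8

Compute the numerator:
k * L * per = 0.0116 * 839 * 11.8
= 114.84232
Compute the denominator:
A^3 = 8.4^3 = 592.704
Resistance:
R = 114.84232 / 592.704
= 0.1938 Ns^2/m^8


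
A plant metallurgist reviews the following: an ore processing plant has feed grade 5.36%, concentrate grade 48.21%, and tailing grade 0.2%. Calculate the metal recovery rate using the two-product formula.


96.6697%

Using the two-product formula:
R = 100 * c * (f - t) / (f * (c - t))
Numerator = 100 * 48.21 * (5.36 - 0.2)
= 100 * 48.21 * 5.16
= 24876.36
Denominator = 5.36 * (48.21 - 0.2)
= 5.36 * 48.01
= 257.3336
R = 24876.36 / 257.3336
= 96.6697%


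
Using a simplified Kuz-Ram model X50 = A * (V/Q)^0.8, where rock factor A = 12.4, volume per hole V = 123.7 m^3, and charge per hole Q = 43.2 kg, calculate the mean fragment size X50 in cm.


28.7694 cm

Compute V/Q:
V/Q = 123.7 / 43.2 = 2.863425926
Raise to the power 0.8:
(V/Q)^0.8 = 2.863425926^0.8 = 2.320110995
Multiply by A:
X50 = 12.4 * 2.320110995
= 28.7694 cm


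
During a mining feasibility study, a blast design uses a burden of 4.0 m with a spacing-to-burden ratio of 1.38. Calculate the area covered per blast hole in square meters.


22.08 m^2

First, find the spacing:
Spacing = burden * ratio = 4.0 * 1.38
= 5.52 m
Then, calculate the area:
Area = burden * spacing = 4.0 * 5.52
= 22.08 m^2


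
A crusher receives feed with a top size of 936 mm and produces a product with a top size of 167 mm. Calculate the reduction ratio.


5.6048

Reduction ratio = feed size / product size
= 936 / 167
= 5.6048


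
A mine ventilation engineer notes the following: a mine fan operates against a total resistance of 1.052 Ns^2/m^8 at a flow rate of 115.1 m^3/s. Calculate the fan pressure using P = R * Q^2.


Compute Q^2:
Q^2 = 115.1^2 = 13248.01
Compute pressure:
P = R * Q^2 = 1.052 * 13248.01
= 13936.9065 Pa

13936.9065 Pa


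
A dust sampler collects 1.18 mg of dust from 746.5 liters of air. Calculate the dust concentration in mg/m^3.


1.5807 mg/m^3

Convert liters to m^3: 1 m^3 = 1000 L
Concentration = mass / volume * 1000
= 1.18 / 746.5 * 1000
= 0.00158070998 * 1000
= 1.5807 mg/m^3


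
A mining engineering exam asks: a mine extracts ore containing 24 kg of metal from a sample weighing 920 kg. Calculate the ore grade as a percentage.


2.6087%

Ore grade = (metal mass / ore mass) * 100
= (24 / 920) * 100
= 0.02608695652 * 100
= 2.6087%


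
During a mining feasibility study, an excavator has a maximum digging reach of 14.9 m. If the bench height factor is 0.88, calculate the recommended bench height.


13.112 m

Bench height = reach * factor
= 14.9 * 0.88
= 13.112 m


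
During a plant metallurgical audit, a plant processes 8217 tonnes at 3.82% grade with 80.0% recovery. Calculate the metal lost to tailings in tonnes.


62.7779 tonnes

Total metal in feed:
= 8217 * 3.82 / 100 = 313.8894 tonnes
Metal recovered:
= 313.8894 * 80.0 / 100 = 251.11152 tonnes
Metal lost to tailings:
= 313.8894 - 251.11152
= 62.7779 tonnes


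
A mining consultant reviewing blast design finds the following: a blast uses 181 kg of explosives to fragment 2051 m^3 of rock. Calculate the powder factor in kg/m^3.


Powder factor = explosive mass / rock volume
= 181 / 2051
= 0.0882 kg/m^3

0.0882 kg/m^3


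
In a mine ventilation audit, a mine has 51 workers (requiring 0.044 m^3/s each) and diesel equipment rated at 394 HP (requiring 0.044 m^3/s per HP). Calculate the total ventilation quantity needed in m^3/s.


19.58 m^3/s

Airflow for workers:
Q_people = 51 * 0.044 = 2.244 m^3/s
Airflow for diesel equipment:
Q_diesel = 394 * 0.044 = 17.336 m^3/s
Total ventilation:
Q_total = 2.244 + 17.336
= 19.58 m^3/s


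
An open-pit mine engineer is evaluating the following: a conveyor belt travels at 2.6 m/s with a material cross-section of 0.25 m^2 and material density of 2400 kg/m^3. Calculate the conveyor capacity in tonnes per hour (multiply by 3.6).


Volumetric flow = speed * area
= 2.6 * 0.25 = 0.65 m^3/s
Mass flow = volumetric * density
= 0.65 * 2400 = 1560.0 kg/s
Convert to t/h: multiply by 3.6
Capacity = 1560.0 * 3.6
= 5616.0 t/h

5616.0 t/h


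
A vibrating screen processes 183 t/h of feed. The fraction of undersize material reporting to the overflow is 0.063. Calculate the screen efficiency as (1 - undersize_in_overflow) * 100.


93.7%

Screen efficiency = (1 - fraction of undersize in overflow) * 100
= (1 - 0.063) * 100
= 0.937 * 100
= 93.7%


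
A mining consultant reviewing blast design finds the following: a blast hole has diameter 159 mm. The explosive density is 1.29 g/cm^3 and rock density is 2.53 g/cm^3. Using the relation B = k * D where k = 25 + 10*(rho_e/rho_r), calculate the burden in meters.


4.7857 m

First, compute k:
rho_e / rho_r = 1.29 / 2.53 = 0.5098814229
k = 25 + 10 * 0.5098814229 = 30.09881423
Then, compute burden:
B = k * D / 1000 = 30.09881423 * 159 / 1000
= 4785.711462 / 1000
= 4.7857 m


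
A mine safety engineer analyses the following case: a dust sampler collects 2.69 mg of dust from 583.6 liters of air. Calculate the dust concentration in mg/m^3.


4.6093 mg/m^3

Convert liters to m^3: 1 m^3 = 1000 L
Concentration = mass / volume * 1000
= 2.69 / 583.6 * 1000
= 0.004609321453 * 1000
= 4.6093 mg/m^3


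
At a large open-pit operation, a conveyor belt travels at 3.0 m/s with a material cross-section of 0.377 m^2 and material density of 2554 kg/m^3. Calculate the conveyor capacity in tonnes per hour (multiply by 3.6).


Volumetric flow = speed * area
= 3.0 * 0.377 = 1.131 m^3/s
Mass flow = volumetric * density
= 1.131 * 2554 = 2888.574 kg/s
Convert to t/h: multiply by 3.6
Capacity = 2888.574 * 3.6
= 10398.8664 t/h

10398.8664 t/h


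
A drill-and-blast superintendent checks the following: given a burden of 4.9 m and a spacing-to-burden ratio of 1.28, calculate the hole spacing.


6.272 m

Spacing = burden * ratio
= 4.9 * 1.28
= 6.272 m


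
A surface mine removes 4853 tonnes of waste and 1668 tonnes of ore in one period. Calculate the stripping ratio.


2.9095

Stripping ratio = waste tonnage / ore tonnage
= 4853 / 1668
= 2.9095


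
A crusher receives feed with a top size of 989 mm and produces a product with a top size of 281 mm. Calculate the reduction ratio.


Reduction ratio = feed size / product size
= 989 / 281
= 3.5196

3.5196


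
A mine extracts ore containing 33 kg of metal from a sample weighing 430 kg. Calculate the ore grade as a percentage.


7.6744%

Ore grade = (metal mass / ore mass) * 100
= (33 / 430) * 100
= 0.07674418605 * 100
= 7.6744%


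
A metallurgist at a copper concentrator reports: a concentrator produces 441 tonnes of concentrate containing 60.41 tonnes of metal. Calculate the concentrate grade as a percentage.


Grade = (metal in concentrate / concentrate mass) * 100
= (60.41 / 441) * 100
= 0.136984127 * 100
= 13.6984%

13.6984%


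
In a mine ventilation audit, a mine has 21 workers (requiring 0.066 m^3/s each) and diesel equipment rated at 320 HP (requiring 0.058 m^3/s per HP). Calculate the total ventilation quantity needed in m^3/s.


Airflow for workers:
Q_people = 21 * 0.066 = 1.386 m^3/s
Airflow for diesel equipment:
Q_diesel = 320 * 0.058 = 18.56 m^3/s
Total ventilation:
Q_total = 1.386 + 18.56
= 19.946 m^3/s

19.946 m^3/s


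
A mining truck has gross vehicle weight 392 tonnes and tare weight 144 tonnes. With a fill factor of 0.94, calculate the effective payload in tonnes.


Maximum payload = gross - tare
= 392 - 144 = 248 tonnes
Effective payload = max payload * fill factor
= 248 * 0.94
= 233.12 tonnes

233.12 tonnes


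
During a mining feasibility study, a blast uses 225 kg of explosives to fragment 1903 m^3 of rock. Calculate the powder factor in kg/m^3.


Powder factor = explosive mass / rock volume
= 225 / 1903
= 0.1182 kg/m^3

0.1182 kg/m^3


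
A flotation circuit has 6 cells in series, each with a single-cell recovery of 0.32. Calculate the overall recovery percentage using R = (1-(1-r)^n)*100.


Complement of single-cell recovery:
1 - r = 1 - 0.32 = 0.68
Raise to power n:
(1 - r)^6 = 0.68^6 = 0.09886748262
Overall recovery:
R = (1 - 0.09886748262) * 100
= 90.1133%

90.1133%


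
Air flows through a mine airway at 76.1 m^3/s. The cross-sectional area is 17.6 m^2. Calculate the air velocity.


Velocity = flow rate / cross-sectional area
= 76.1 / 17.6
= 4.3239 m/s

4.3239 m/s


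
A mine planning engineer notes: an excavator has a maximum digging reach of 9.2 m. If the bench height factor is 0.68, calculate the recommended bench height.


6.256 m

Bench height = reach * factor
= 9.2 * 0.68
= 6.256 m


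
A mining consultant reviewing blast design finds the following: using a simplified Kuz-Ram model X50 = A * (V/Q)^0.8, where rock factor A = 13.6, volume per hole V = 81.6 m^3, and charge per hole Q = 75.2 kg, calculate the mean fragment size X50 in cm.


14.5183 cm

Compute V/Q:
V/Q = 81.6 / 75.2 = 1.085106383
Raise to the power 0.8:
(V/Q)^0.8 = 1.085106383^0.8 = 1.067524509
Multiply by A:
X50 = 13.6 * 1.067524509
= 14.5183 cm


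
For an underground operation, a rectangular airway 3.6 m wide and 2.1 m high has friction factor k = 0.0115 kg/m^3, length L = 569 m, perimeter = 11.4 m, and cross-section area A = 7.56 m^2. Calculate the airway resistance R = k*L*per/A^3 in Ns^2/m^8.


Compute the numerator:
k * L * per = 0.0115 * 569 * 11.4
= 74.5959
Compute the denominator:
A^3 = 7.56^3 = 432.081216
Resistance:
R = 74.5959 / 432.081216
= 0.1726 Ns^2/m^8

0.1726 Ns^2/m^8


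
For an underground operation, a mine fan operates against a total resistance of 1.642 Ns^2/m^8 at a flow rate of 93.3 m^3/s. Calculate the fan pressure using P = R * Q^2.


Compute Q^2:
Q^2 = 93.3^2 = 8704.89
Compute pressure:
P = R * Q^2 = 1.642 * 8704.89
= 14293.4294 Pa

14293.4294 Pa


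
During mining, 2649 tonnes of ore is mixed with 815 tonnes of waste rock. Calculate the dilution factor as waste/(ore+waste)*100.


Total material = ore + waste
= 2649 + 815 = 3464 tonnes
Dilution = waste / total * 100
= 815 / 3464 * 100
= 0.2352771363 * 100
= 23.5277%

23.5277%


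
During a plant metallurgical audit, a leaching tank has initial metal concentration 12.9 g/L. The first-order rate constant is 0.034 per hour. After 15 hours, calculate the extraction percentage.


39.9504%

Compute the exponent:
-k * t = -0.034 * 15 = -0.51
Remaining concentration:
C = 12.9 * exp(-0.51)
= 12.9 * 0.6004955788
= 7.746392967 g/L
Extracted = 12.9 - 7.746392967 = 5.153607033 g/L
Extraction % = 5.153607033 / 12.9 * 100
= 39.9504%


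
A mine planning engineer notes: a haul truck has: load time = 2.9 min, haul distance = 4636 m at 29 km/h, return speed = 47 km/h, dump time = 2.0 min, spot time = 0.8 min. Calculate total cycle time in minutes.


Convert haul speed to m/min: 29 * 1000/60 = 483.3333333 m/min
Haul time = 4636 / 483.3333333 = 9.591724138 min
Convert return speed to m/min: 47 * 1000/60 = 783.3333333 m/min
Return time = 4636 / 783.3333333 = 5.918297872 min
Total cycle time:
= 2.9 + 9.591724138 + 2.0 + 5.918297872 + 0.8
= 21.21 min

21.21 min


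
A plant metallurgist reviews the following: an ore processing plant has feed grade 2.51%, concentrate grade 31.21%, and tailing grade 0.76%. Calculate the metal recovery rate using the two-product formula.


Using the two-product formula:
R = 100 * c * (f - t) / (f * (c - t))
Numerator = 100 * 31.21 * (2.51 - 0.76)
= 100 * 31.21 * 1.75
= 5461.75
Denominator = 2.51 * (31.21 - 0.76)
= 2.51 * 30.45
= 76.4295
R = 5461.75 / 76.4295
= 71.4613%

71.4613%


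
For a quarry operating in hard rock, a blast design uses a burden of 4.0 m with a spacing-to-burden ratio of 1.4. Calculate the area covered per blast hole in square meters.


22.4 m^2

First, find the spacing:
Spacing = burden * ratio = 4.0 * 1.4
= 5.6 m
Then, calculate the area:
Area = burden * spacing = 4.0 * 5.6
= 22.4 m^2


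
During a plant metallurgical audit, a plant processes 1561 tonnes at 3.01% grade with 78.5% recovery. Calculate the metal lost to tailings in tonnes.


Total metal in feed:
= 1561 * 3.01 / 100 = 46.9861 tonnes
Metal recovered:
= 46.9861 * 78.5 / 100 = 36.8840885 tonnes
Metal lost to tailings:
= 46.9861 - 36.8840885
= 10.102 tonnes

10.102 tonnes


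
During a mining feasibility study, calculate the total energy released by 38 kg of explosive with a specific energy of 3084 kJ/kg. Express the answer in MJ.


117.192 MJ

Energy = mass * specific_energy / 1000
= 38 * 3084 / 1000
= 117192 / 1000
= 117.192 MJ


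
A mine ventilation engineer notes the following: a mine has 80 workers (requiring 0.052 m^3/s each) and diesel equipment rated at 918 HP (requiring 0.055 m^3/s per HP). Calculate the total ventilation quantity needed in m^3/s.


Airflow for workers:
Q_people = 80 * 0.052 = 4.16 m^3/s
Airflow for diesel equipment:
Q_diesel = 918 * 0.055 = 50.49 m^3/s
Total ventilation:
Q_total = 4.16 + 50.49
= 54.65 m^3/s

54.65 m^3/s


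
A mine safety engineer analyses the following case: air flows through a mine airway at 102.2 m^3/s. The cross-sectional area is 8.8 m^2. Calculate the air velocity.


11.6136 m/s

Velocity = flow rate / cross-sectional area
= 102.2 / 8.8
= 11.6136 m/s


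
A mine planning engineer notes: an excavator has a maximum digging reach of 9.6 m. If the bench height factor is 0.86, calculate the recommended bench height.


8.256 m

Bench height = reach * factor
= 9.6 * 0.86
= 8.256 m


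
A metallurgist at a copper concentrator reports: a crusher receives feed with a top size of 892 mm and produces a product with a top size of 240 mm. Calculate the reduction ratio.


Reduction ratio = feed size / product size
= 892 / 240
= 3.7167

3.7167


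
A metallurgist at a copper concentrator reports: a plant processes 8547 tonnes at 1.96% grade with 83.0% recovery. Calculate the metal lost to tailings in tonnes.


Total metal in feed:
= 8547 * 1.96 / 100 = 167.5212 tonnes
Metal recovered:
= 167.5212 * 83.0 / 100 = 139.042596 tonnes
Metal lost to tailings:
= 167.5212 - 139.042596
= 28.4786 tonnes

28.4786 tonnes


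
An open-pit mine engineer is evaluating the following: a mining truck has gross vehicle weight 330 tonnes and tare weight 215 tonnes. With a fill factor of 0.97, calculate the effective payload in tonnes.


111.55 tonnes

Maximum payload = gross - tare
= 330 - 215 = 115 tonnes
Effective payload = max payload * fill factor
= 115 * 0.97
= 111.55 tonnes


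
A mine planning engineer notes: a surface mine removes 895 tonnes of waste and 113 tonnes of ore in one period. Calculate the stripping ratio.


Stripping ratio = waste tonnage / ore tonnage
= 895 / 113
= 7.9204

7.9204


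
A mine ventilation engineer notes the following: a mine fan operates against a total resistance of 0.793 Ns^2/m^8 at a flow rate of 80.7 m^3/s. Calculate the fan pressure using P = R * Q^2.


Compute Q^2:
Q^2 = 80.7^2 = 6512.49
Compute pressure:
P = R * Q^2 = 0.793 * 6512.49
= 5164.4046 Pa

5164.4046 Pa


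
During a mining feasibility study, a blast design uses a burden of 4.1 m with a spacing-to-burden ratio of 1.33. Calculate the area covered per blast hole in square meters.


First, find the spacing:
Spacing = burden * ratio = 4.1 * 1.33
= 5.453 m
Then, calculate the area:
Area = burden * spacing = 4.1 * 5.453
= 22.3573 m^2

22.3573 m^2


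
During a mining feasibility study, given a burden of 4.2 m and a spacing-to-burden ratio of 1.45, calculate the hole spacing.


6.09 m

Spacing = burden * ratio
= 4.2 * 1.45
= 6.09 m


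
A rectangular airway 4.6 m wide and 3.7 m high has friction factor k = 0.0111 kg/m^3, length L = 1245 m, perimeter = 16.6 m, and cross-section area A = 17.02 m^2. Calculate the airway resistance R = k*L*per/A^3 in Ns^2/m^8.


0.0465 Ns^2/m^8

Compute the numerator:
k * L * per = 0.0111 * 1245 * 16.6
= 229.4037
Compute the denominator:
A^3 = 17.02^3 = 4930.360408
Resistance:
R = 229.4037 / 4930.360408
= 0.0465 Ns^2/m^8


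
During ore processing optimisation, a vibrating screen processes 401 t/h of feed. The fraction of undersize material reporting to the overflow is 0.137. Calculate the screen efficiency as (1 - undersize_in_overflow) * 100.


86.3%

Screen efficiency = (1 - fraction of undersize in overflow) * 100
= (1 - 0.137) * 100
= 0.863 * 100
= 86.3%


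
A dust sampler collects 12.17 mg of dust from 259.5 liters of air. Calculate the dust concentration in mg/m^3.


46.8979 mg/m^3

Convert liters to m^3: 1 m^3 = 1000 L
Concentration = mass / volume * 1000
= 12.17 / 259.5 * 1000
= 0.04689788054 * 1000
= 46.8979 mg/m^3


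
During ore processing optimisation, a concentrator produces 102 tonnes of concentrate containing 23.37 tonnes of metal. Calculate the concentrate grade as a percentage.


22.9118%

Grade = (metal in concentrate / concentrate mass) * 100
= (23.37 / 102) * 100
= 0.2291176471 * 100
= 22.9118%


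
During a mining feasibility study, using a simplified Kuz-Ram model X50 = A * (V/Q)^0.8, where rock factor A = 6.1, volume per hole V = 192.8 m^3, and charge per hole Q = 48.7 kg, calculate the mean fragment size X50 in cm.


18.3397 cm

Compute V/Q:
V/Q = 192.8 / 48.7 = 3.958932238
Raise to the power 0.8:
(V/Q)^0.8 = 3.958932238^0.8 = 3.006508629
Multiply by A:
X50 = 6.1 * 3.006508629
= 18.3397 cm


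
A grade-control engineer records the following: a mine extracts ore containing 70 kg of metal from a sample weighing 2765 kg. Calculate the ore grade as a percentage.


2.5316%

Ore grade = (metal mass / ore mass) * 100
= (70 / 2765) * 100
= 0.0253164557 * 100
= 2.5316%


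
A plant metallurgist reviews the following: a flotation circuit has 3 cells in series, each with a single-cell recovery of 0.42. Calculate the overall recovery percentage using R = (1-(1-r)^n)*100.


80.4888%

Complement of single-cell recovery:
1 - r = 1 - 0.42 = 0.58
Raise to power n:
(1 - r)^3 = 0.58^3 = 0.195112
Overall recovery:
R = (1 - 0.195112) * 100
= 80.4888%


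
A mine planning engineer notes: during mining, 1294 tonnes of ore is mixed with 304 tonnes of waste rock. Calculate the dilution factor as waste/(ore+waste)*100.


19.0238%

Total material = ore + waste
= 1294 + 304 = 1598 tonnes
Dilution = waste / total * 100
= 304 / 1598 * 100
= 0.1902377972 * 100
= 19.0238%


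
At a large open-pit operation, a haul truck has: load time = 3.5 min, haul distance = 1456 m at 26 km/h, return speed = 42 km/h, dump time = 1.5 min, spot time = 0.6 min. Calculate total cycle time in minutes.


Convert haul speed to m/min: 26 * 1000/60 = 433.3333333 m/min
Haul time = 1456 / 433.3333333 = 3.36 min
Convert return speed to m/min: 42 * 1000/60 = 700 m/min
Return time = 1456 / 700 = 2.08 min
Total cycle time:
= 3.5 + 3.36 + 1.5 + 2.08 + 0.6
= 11.04 min

11.04 min


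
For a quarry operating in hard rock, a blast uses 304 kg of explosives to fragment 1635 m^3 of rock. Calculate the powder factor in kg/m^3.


Powder factor = explosive mass / rock volume
= 304 / 1635
= 0.1859 kg/m^3

0.1859 kg/m^3


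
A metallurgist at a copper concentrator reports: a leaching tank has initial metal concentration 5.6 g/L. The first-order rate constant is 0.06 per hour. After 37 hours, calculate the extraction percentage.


Compute the exponent:
-k * t = -0.06 * 37 = -2.22
Remaining concentration:
C = 5.6 * exp(-2.22)
= 5.6 * 0.1086091088
= 0.6082110094 g/L
Extracted = 5.6 - 0.6082110094 = 4.991788991 g/L
Extraction % = 4.991788991 / 5.6 * 100
= 89.1391%

89.1391%


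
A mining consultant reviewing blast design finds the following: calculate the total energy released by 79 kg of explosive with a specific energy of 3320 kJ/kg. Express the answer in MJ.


Energy = mass * specific_energy / 1000
= 79 * 3320 / 1000
= 262280 / 1000
= 262.28 MJ

262.28 MJ


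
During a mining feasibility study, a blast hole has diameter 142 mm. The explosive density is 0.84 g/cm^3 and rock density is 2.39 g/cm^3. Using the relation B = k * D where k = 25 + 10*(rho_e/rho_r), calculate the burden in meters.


First, compute k:
rho_e / rho_r = 0.84 / 2.39 = 0.3514644351
k = 25 + 10 * 0.3514644351 = 28.51464435
Then, compute burden:
B = k * D / 1000 = 28.51464435 * 142 / 1000
= 4049.079498 / 1000
= 4.0491 m

4.0491 m


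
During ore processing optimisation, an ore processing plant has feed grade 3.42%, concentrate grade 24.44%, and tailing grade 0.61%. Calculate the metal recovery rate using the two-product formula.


Using the two-product formula:
R = 100 * c * (f - t) / (f * (c - t))
Numerator = 100 * 24.44 * (3.42 - 0.61)
= 100 * 24.44 * 2.81
= 6867.64
Denominator = 3.42 * (24.44 - 0.61)
= 3.42 * 23.83
= 81.4986
R = 6867.64 / 81.4986
= 84.267%

84.267%


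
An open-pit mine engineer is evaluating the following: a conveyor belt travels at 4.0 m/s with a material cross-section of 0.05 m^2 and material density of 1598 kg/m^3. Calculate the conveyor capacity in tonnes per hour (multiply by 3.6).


Volumetric flow = speed * area
= 4.0 * 0.05 = 0.2 m^3/s
Mass flow = volumetric * density
= 0.2 * 1598 = 319.6 kg/s
Convert to t/h: multiply by 3.6
Capacity = 319.6 * 3.6
= 1150.56 t/h

1150.56 t/h


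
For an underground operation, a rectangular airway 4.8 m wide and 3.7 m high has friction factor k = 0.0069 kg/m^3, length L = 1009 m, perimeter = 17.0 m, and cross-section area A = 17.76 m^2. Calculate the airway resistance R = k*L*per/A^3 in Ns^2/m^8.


0.0211 Ns^2/m^8

Compute the numerator:
k * L * per = 0.0069 * 1009 * 17.0
= 118.3557
Compute the denominator:
A^3 = 17.76^3 = 5601.816576
Resistance:
R = 118.3557 / 5601.816576
= 0.0211 Ns^2/m^8


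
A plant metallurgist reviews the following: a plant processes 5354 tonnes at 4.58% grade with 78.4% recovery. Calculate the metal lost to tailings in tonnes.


52.9661 tonnes

Total metal in feed:
= 5354 * 4.58 / 100 = 245.2132 tonnes
Metal recovered:
= 245.2132 * 78.4 / 100 = 192.2471488 tonnes
Metal lost to tailings:
= 245.2132 - 192.2471488
= 52.9661 tonnes


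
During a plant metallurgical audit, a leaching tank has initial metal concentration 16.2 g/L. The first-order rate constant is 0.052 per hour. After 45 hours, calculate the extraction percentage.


Compute the exponent:
-k * t = -0.052 * 45 = -2.34
Remaining concentration:
C = 16.2 * exp(-2.34)
= 16.2 * 0.09632763823
= 1.560507739 g/L
Extracted = 16.2 - 1.560507739 = 14.63949226 g/L
Extraction % = 14.63949226 / 16.2 * 100
= 90.3672%

90.3672%


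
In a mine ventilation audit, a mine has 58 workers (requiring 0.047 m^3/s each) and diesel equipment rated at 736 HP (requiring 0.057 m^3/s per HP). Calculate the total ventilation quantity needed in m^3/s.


Airflow for workers:
Q_people = 58 * 0.047 = 2.726 m^3/s
Airflow for diesel equipment:
Q_diesel = 736 * 0.057 = 41.952 m^3/s
Total ventilation:
Q_total = 2.726 + 41.952
= 44.678 m^3/s

44.678 m^3/s


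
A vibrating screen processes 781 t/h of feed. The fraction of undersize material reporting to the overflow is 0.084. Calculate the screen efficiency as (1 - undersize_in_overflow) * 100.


91.6%

Screen efficiency = (1 - fraction of undersize in overflow) * 100
= (1 - 0.084) * 100
= 0.916 * 100
= 91.6%


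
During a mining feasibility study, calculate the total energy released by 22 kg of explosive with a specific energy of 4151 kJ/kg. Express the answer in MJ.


Energy = mass * specific_energy / 1000
= 22 * 4151 / 1000
= 91322 / 1000
= 91.322 MJ

91.322 MJ


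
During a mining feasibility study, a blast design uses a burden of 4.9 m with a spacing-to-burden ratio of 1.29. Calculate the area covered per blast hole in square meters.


30.9729 m^2

First, find the spacing:
Spacing = burden * ratio = 4.9 * 1.29
= 6.321 m
Then, calculate the area:
Area = burden * spacing = 4.9 * 6.321
= 30.9729 m^2


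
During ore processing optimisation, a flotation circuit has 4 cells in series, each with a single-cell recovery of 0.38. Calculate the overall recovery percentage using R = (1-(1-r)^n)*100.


Complement of single-cell recovery:
1 - r = 1 - 0.38 = 0.62
Raise to power n:
(1 - r)^4 = 0.62^4 = 0.14776336
Overall recovery:
R = (1 - 0.14776336) * 100
= 85.2237%

85.2237%


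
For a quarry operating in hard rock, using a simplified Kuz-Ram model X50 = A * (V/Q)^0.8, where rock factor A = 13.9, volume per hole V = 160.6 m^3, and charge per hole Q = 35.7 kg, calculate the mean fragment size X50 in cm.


46.2889 cm

Compute V/Q:
V/Q = 160.6 / 35.7 = 4.49859944
Raise to the power 0.8:
(V/Q)^0.8 = 4.49859944^0.8 = 3.330135155
Multiply by A:
X50 = 13.9 * 3.330135155
= 46.2889 cm


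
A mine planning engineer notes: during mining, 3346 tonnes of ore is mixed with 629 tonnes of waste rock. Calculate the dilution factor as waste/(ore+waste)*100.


15.8239%

Total material = ore + waste
= 3346 + 629 = 3975 tonnes
Dilution = waste / total * 100
= 629 / 3975 * 100
= 0.1582389937 * 100
= 15.8239%


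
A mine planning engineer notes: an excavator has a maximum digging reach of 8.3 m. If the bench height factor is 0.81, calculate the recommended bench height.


6.723 m

Bench height = reach * factor
= 8.3 * 0.81
= 6.723 m


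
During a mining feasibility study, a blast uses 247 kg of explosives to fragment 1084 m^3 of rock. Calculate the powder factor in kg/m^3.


0.2279 kg/m^3

Powder factor = explosive mass / rock volume
= 247 / 1084
= 0.2279 kg/m^3


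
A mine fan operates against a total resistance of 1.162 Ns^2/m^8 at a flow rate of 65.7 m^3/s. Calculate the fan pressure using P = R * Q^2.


5015.7614 Pa

Compute Q^2:
Q^2 = 65.7^2 = 4316.49
Compute pressure:
P = R * Q^2 = 1.162 * 4316.49
= 5015.7614 Pa


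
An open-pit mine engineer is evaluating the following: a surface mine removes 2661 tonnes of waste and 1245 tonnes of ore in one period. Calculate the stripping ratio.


2.1373

Stripping ratio = waste tonnage / ore tonnage
= 2661 / 1245
= 2.1373


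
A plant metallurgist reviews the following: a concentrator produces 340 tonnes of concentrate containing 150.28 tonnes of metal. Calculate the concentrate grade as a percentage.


44.2%

Grade = (metal in concentrate / concentrate mass) * 100
= (150.28 / 340) * 100
= 0.442 * 100
= 44.2%


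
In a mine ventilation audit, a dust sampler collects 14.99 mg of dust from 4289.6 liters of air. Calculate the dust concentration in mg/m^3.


Convert liters to m^3: 1 m^3 = 1000 L
Concentration = mass / volume * 1000
= 14.99 / 4289.6 * 1000
= 0.003494498322 * 1000
= 3.4945 mg/m^3

3.4945 mg/m^3


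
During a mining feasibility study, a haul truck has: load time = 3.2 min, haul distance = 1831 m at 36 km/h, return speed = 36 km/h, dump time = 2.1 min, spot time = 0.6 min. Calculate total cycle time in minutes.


Convert haul speed to m/min: 36 * 1000/60 = 600 m/min
Haul time = 1831 / 600 = 3.051666667 min
Convert return speed to m/min: 36 * 1000/60 = 600 m/min
Return time = 1831 / 600 = 3.051666667 min
Total cycle time:
= 3.2 + 3.051666667 + 2.1 + 3.051666667 + 0.6
= 12.0033 min

12.0033 min


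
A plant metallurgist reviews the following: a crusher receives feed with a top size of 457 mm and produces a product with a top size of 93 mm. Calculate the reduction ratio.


4.914

Reduction ratio = feed size / product size
= 457 / 93
= 4.914


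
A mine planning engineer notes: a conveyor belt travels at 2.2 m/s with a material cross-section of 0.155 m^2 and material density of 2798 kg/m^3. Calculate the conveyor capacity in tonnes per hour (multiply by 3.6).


Volumetric flow = speed * area
= 2.2 * 0.155 = 0.341 m^3/s
Mass flow = volumetric * density
= 0.341 * 2798 = 954.118 kg/s
Convert to t/h: multiply by 3.6
Capacity = 954.118 * 3.6
= 3434.8248 t/h

3434.8248 t/h


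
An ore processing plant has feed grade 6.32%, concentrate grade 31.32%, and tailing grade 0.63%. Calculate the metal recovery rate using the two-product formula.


91.8798%

Using the two-product formula:
R = 100 * c * (f - t) / (f * (c - t))
Numerator = 100 * 31.32 * (6.32 - 0.63)
= 100 * 31.32 * 5.69
= 17821.08
Denominator = 6.32 * (31.32 - 0.63)
= 6.32 * 30.69
= 193.9608
R = 17821.08 / 193.9608
= 91.8798%


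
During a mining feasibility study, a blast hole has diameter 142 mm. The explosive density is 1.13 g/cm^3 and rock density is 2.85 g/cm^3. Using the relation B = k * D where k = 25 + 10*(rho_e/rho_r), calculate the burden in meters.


First, compute k:
rho_e / rho_r = 1.13 / 2.85 = 0.3964912281
k = 25 + 10 * 0.3964912281 = 28.96491228
Then, compute burden:
B = k * D / 1000 = 28.96491228 * 142 / 1000
= 4113.017544 / 1000
= 4.113 m

4.113 m


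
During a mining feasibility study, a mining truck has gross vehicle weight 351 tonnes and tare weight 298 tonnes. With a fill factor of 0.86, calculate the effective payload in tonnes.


45.58 tonnes

Maximum payload = gross - tare
= 351 - 298 = 53 tonnes
Effective payload = max payload * fill factor
= 53 * 0.86
= 45.58 tonnes


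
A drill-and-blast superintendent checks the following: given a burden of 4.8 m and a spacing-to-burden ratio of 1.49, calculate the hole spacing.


7.152 m

Spacing = burden * ratio
= 4.8 * 1.49
= 7.152 m


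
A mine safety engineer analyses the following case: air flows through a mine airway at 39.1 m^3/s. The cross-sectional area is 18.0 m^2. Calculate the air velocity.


Velocity = flow rate / cross-sectional area
= 39.1 / 18.0
= 2.1722 m/s

2.1722 m/s


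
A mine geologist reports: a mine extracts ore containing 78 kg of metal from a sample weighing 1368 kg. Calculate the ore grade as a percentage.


Ore grade = (metal mass / ore mass) * 100
= (78 / 1368) * 100
= 0.05701754386 * 100
= 5.7018%

5.7018%


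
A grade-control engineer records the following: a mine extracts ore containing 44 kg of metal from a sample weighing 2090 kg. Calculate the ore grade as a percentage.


Ore grade = (metal mass / ore mass) * 100
= (44 / 2090) * 100
= 0.02105263158 * 100
= 2.1053%

2.1053%


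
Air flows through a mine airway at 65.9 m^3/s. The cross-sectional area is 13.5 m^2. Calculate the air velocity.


Velocity = flow rate / cross-sectional area
= 65.9 / 13.5
= 4.8815 m/s

4.8815 m/s


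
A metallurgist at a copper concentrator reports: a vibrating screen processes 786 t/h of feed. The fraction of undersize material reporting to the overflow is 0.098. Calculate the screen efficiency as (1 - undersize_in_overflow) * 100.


90.2%

Screen efficiency = (1 - fraction of undersize in overflow) * 100
= (1 - 0.098) * 100
= 0.902 * 100
= 90.2%


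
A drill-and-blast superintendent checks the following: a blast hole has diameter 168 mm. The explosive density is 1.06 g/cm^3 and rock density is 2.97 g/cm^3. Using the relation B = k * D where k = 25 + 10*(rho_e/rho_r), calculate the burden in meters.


First, compute k:
rho_e / rho_r = 1.06 / 2.97 = 0.3569023569
k = 25 + 10 * 0.3569023569 = 28.56902357
Then, compute burden:
B = k * D / 1000 = 28.56902357 * 168 / 1000
= 4799.59596 / 1000
= 4.7996 m

4.7996 m


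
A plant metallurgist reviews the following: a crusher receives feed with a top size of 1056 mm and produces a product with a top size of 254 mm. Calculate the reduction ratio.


4.1575

Reduction ratio = feed size / product size
= 1056 / 254
= 4.1575


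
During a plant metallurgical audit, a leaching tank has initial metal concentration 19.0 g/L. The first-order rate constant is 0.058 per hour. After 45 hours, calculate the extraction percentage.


Compute the exponent:
-k * t = -0.058 * 45 = -2.61
Remaining concentration:
C = 19.0 * exp(-2.61)
= 19.0 * 0.07353454376
= 1.397156331 g/L
Extracted = 19.0 - 1.397156331 = 17.60284367 g/L
Extraction % = 17.60284367 / 19.0 * 100
= 92.6465%

92.6465%


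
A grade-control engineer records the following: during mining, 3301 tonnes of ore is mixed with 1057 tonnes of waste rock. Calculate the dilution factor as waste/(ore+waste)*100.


24.2542%

Total material = ore + waste
= 3301 + 1057 = 4358 tonnes
Dilution = waste / total * 100
= 1057 / 4358 * 100
= 0.2425424507 * 100
= 24.2542%


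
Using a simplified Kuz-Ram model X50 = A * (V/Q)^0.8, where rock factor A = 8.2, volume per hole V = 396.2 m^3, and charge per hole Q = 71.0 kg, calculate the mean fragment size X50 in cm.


32.4443 cm

Compute V/Q:
V/Q = 396.2 / 71.0 = 5.58028169
Raise to the power 0.8:
(V/Q)^0.8 = 5.58028169^0.8 = 3.956625066
Multiply by A:
X50 = 8.2 * 3.956625066
= 32.4443 cm


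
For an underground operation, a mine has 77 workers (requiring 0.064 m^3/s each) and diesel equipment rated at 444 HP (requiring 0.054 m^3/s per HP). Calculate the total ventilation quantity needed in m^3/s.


28.904 m^3/s

Airflow for workers:
Q_people = 77 * 0.064 = 4.928 m^3/s
Airflow for diesel equipment:
Q_diesel = 444 * 0.054 = 23.976 m^3/s
Total ventilation:
Q_total = 4.928 + 23.976
= 28.904 m^3/s


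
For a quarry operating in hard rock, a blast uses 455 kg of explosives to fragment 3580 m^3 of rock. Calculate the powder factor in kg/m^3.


Powder factor = explosive mass / rock volume
= 455 / 3580
= 0.1271 kg/m^3

0.1271 kg/m^3


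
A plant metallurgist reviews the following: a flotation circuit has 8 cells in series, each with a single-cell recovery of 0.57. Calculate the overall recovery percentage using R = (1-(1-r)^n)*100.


Complement of single-cell recovery:
1 - r = 1 - 0.57 = 0.43
Raise to power n:
(1 - r)^8 = 0.43^8 = 0.001168820028
Overall recovery:
R = (1 - 0.001168820028) * 100
= 99.8831%

99.8831%


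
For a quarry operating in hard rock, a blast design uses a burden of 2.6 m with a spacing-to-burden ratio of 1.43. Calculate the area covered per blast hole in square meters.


9.6668 m^2

First, find the spacing:
Spacing = burden * ratio = 2.6 * 1.43
= 3.718 m
Then, calculate the area:
Area = burden * spacing = 2.6 * 3.718
= 9.6668 m^2


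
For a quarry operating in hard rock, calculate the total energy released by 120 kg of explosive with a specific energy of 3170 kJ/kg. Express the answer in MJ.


Energy = mass * specific_energy / 1000
= 120 * 3170 / 1000
= 380400 / 1000
= 380.4 MJ

380.4 MJ


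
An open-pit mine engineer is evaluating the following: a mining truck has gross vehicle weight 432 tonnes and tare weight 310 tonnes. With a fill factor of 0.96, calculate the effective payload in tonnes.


Maximum payload = gross - tare
= 432 - 310 = 122 tonnes
Effective payload = max payload * fill factor
= 122 * 0.96
= 117.12 tonnes

117.12 tonnes


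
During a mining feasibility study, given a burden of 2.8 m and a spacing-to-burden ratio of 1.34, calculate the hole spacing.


3.752 m

Spacing = burden * ratio
= 2.8 * 1.34
= 3.752 m


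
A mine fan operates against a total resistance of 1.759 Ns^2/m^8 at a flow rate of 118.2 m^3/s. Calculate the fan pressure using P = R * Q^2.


24575.4112 Pa

Compute Q^2:
Q^2 = 118.2^2 = 13971.24
Compute pressure:
P = R * Q^2 = 1.759 * 13971.24
= 24575.4112 Pa


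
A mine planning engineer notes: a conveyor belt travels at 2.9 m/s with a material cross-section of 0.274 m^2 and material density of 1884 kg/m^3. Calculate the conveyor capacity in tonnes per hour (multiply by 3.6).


Volumetric flow = speed * area
= 2.9 * 0.274 = 0.7946 m^3/s
Mass flow = volumetric * density
= 0.7946 * 1884 = 1497.0264 kg/s
Convert to t/h: multiply by 3.6
Capacity = 1497.0264 * 3.6
= 5389.295 t/h

5389.295 t/h


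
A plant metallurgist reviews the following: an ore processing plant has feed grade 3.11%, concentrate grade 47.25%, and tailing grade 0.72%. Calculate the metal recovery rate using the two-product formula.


Using the two-product formula:
R = 100 * c * (f - t) / (f * (c - t))
Numerator = 100 * 47.25 * (3.11 - 0.72)
= 100 * 47.25 * 2.39
= 11292.75
Denominator = 3.11 * (47.25 - 0.72)
= 3.11 * 46.53
= 144.7083
R = 11292.75 / 144.7083
= 78.038%

78.038%
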